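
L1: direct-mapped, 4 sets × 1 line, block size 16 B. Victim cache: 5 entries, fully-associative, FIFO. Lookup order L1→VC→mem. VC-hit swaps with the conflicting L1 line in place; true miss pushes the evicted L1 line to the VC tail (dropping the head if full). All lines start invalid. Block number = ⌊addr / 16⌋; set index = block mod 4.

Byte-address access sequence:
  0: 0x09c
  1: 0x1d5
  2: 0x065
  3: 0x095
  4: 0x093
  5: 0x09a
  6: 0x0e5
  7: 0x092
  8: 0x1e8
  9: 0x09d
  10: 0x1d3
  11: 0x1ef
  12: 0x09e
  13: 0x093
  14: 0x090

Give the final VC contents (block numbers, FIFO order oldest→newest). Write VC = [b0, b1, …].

VC = [29, 6, 14]

  [0] addr=0x9c blk=9 s=1: MISS | VC []
  [1] addr=0x1d5 blk=29 s=1: MISS | VC [9]
  [2] addr=0x65 blk=6 s=2: MISS | VC [9]
  [3] addr=0x95 blk=9 s=1: VC-HIT | VC [29]
  [4] addr=0x93 blk=9 s=1: L1-HIT | VC [29]
  [5] addr=0x9a blk=9 s=1: L1-HIT | VC [29]
  [6] addr=0xe5 blk=14 s=2: MISS | VC [29, 6]
  [7] addr=0x92 blk=9 s=1: L1-HIT | VC [29, 6]
  [8] addr=0x1e8 blk=30 s=2: MISS | VC [29, 6, 14]
  [9] addr=0x9d blk=9 s=1: L1-HIT | VC [29, 6, 14]
  [10] addr=0x1d3 blk=29 s=1: VC-HIT | VC [9, 6, 14]
  [11] addr=0x1ef blk=30 s=2: L1-HIT | VC [9, 6, 14]
  [12] addr=0x9e blk=9 s=1: VC-HIT | VC [29, 6, 14]
  [13] addr=0x93 blk=9 s=1: L1-HIT | VC [29, 6, 14]
  [14] addr=0x90 blk=9 s=1: L1-HIT | VC [29, 6, 14]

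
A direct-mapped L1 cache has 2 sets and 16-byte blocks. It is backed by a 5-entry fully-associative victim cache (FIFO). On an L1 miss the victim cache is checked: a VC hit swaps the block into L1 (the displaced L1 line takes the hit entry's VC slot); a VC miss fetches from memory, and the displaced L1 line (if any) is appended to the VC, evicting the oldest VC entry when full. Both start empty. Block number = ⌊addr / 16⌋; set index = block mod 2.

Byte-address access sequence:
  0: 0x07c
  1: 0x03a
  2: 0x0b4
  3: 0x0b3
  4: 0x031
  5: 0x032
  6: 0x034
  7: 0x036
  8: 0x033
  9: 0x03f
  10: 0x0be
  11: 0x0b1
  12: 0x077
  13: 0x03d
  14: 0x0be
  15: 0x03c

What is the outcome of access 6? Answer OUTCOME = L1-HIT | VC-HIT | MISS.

  [0] addr=0x7c blk=7 s=1: MISS | VC []
  [1] addr=0x3a blk=3 s=1: MISS | VC [7]
  [2] addr=0xb4 blk=11 s=1: MISS | VC [7, 3]
  [3] addr=0xb3 blk=11 s=1: L1-HIT | VC [7, 3]
  [4] addr=0x31 blk=3 s=1: VC-HIT | VC [7, 11]
  [5] addr=0x32 blk=3 s=1: L1-HIT | VC [7, 11]
  [6] addr=0x34 blk=3 s=1: L1-HIT | VC [7, 11]
  [7] addr=0x36 blk=3 s=1: L1-HIT | VC [7, 11]
  [8] addr=0x33 blk=3 s=1: L1-HIT | VC [7, 11]
  [9] addr=0x3f blk=3 s=1: L1-HIT | VC [7, 11]
  [10] addr=0xbe blk=11 s=1: VC-HIT | VC [7, 3]
  [11] addr=0xb1 blk=11 s=1: L1-HIT | VC [7, 3]
  [12] addr=0x77 blk=7 s=1: VC-HIT | VC [11, 3]
  [13] addr=0x3d blk=3 s=1: VC-HIT | VC [11, 7]
  [14] addr=0xbe blk=11 s=1: VC-HIT | VC [3, 7]
  [15] addr=0x3c blk=3 s=1: VC-HIT | VC [11, 7]

OUTCOME = L1-HIT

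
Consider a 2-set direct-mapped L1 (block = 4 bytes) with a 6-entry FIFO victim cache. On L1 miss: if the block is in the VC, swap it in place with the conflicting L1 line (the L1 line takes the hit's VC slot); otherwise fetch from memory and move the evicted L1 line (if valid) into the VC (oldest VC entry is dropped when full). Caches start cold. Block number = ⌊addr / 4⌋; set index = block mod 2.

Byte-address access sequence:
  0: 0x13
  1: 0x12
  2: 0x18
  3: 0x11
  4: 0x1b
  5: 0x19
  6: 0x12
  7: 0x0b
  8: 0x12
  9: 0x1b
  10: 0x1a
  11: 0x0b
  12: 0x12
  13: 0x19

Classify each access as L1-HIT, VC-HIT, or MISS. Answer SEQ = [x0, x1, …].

  [0] addr=0x13 blk=4 s=0: MISS | VC []
  [1] addr=0x12 blk=4 s=0: L1-HIT | VC []
  [2] addr=0x18 blk=6 s=0: MISS | VC [4]
  [3] addr=0x11 blk=4 s=0: VC-HIT | VC [6]
  [4] addr=0x1b blk=6 s=0: VC-HIT | VC [4]
  [5] addr=0x19 blk=6 s=0: L1-HIT | VC [4]
  [6] addr=0x12 blk=4 s=0: VC-HIT | VC [6]
  [7] addr=0xb blk=2 s=0: MISS | VC [6, 4]
  [8] addr=0x12 blk=4 s=0: VC-HIT | VC [6, 2]
  [9] addr=0x1b blk=6 s=0: VC-HIT | VC [4, 2]
  [10] addr=0x1a blk=6 s=0: L1-HIT | VC [4, 2]
  [11] addr=0xb blk=2 s=0: VC-HIT | VC [4, 6]
  [12] addr=0x12 blk=4 s=0: VC-HIT | VC [2, 6]
  [13] addr=0x19 blk=6 s=0: VC-HIT | VC [2, 4]

SEQ = [MISS, L1-HIT, MISS, VC-HIT, VC-HIT, L1-HIT, VC-HIT, MISS, VC-HIT, VC-HIT, L1-HIT, VC-HIT, VC-HIT, VC-HIT]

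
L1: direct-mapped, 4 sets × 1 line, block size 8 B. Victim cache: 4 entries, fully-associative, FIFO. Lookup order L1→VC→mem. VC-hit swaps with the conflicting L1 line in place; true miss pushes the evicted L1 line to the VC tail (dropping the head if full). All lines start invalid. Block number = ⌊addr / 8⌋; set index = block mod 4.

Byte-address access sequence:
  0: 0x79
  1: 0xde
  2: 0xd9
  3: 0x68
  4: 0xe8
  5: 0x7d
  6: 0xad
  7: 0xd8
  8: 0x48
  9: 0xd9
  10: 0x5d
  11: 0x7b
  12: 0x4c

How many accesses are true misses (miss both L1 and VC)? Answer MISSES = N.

MISSES = 8

#0 0x79→b15/s3 MISS; vc=[]
#1 0xde→b27/s3 MISS; vc=[15]
#2 0xd9→b27/s3 L1-HIT; vc=[15]
#3 0x68→b13/s1 MISS; vc=[15]
#4 0xe8→b29/s1 MISS; vc=[15,13]
#5 0x7d→b15/s3 VC-HIT; vc=[27,13]
#6 0xad→b21/s1 MISS; vc=[27,13,29]
#7 0xd8→b27/s3 VC-HIT; vc=[15,13,29]
#8 0x48→b9/s1 MISS; vc=[15,13,29,21]
#9 0xd9→b27/s3 L1-HIT; vc=[15,13,29,21]
#10 0x5d→b11/s3 MISS; vc=[13,29,21,27]
#11 0x7b→b15/s3 MISS; vc=[29,21,27,11]
#12 0x4c→b9/s1 L1-HIT; vc=[29,21,27,11]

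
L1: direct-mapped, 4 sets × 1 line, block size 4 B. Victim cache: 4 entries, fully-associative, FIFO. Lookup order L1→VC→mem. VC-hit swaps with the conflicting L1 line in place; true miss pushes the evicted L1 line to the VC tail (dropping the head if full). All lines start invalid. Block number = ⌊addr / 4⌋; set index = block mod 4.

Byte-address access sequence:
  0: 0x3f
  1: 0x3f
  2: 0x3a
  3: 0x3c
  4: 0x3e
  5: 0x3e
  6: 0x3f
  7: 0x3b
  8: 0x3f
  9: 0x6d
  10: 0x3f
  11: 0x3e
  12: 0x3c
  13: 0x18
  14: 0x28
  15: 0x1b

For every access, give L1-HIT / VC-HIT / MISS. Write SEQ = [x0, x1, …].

0: 0x3f (blk 15, set 3) → MISS  vc=[]
1: 0x3f (blk 15, set 3) → L1-HIT  vc=[]
2: 0x3a (blk 14, set 2) → MISS  vc=[]
3: 0x3c (blk 15, set 3) → L1-HIT  vc=[]
4: 0x3e (blk 15, set 3) → L1-HIT  vc=[]
5: 0x3e (blk 15, set 3) → L1-HIT  vc=[]
6: 0x3f (blk 15, set 3) → L1-HIT  vc=[]
7: 0x3b (blk 14, set 2) → L1-HIT  vc=[]
8: 0x3f (blk 15, set 3) → L1-HIT  vc=[]
9: 0x6d (blk 27, set 3) → MISS  vc=[15]
10: 0x3f (blk 15, set 3) → VC-HIT  vc=[27]
11: 0x3e (blk 15, set 3) → L1-HIT  vc=[27]
12: 0x3c (blk 15, set 3) → L1-HIT  vc=[27]
13: 0x18 (blk 6, set 2) → MISS  vc=[27, 14]
14: 0x28 (blk 10, set 2) → MISS  vc=[27, 14, 6]
15: 0x1b (blk 6, set 2) → VC-HIT  vc=[27, 14, 10]

SEQ = [MISS, L1-HIT, MISS, L1-HIT, L1-HIT, L1-HIT, L1-HIT, L1-HIT, L1-HIT, MISS, VC-HIT, L1-HIT, L1-HIT, MISS, MISS, VC-HIT]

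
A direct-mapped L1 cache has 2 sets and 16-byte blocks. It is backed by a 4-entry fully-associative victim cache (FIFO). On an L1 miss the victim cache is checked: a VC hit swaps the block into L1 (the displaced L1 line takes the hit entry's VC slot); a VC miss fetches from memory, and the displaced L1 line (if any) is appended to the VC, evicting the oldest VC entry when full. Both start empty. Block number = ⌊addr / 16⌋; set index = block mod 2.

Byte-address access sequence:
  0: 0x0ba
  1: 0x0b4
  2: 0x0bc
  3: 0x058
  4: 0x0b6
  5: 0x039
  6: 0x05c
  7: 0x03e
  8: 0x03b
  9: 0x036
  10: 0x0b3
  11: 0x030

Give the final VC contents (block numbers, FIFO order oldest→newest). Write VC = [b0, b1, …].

VC = [5, 11]

  [0] addr=0xba blk=11 s=1: MISS | VC []
  [1] addr=0xb4 blk=11 s=1: L1-HIT | VC []
  [2] addr=0xbc blk=11 s=1: L1-HIT | VC []
  [3] addr=0x58 blk=5 s=1: MISS | VC [11]
  [4] addr=0xb6 blk=11 s=1: VC-HIT | VC [5]
  [5] addr=0x39 blk=3 s=1: MISS | VC [5, 11]
  [6] addr=0x5c blk=5 s=1: VC-HIT | VC [3, 11]
  [7] addr=0x3e blk=3 s=1: VC-HIT | VC [5, 11]
  [8] addr=0x3b blk=3 s=1: L1-HIT | VC [5, 11]
  [9] addr=0x36 blk=3 s=1: L1-HIT | VC [5, 11]
  [10] addr=0xb3 blk=11 s=1: VC-HIT | VC [5, 3]
  [11] addr=0x30 blk=3 s=1: VC-HIT | VC [5, 11]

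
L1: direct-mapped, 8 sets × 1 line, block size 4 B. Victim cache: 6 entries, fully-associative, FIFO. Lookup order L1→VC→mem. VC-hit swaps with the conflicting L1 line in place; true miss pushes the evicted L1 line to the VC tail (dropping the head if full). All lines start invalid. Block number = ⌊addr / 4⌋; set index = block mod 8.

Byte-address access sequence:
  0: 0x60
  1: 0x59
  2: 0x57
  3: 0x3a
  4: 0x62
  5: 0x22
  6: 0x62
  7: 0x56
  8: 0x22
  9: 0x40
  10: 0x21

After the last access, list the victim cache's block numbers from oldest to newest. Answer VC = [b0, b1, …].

#0 0x60→b24/s0 MISS; vc=[]
#1 0x59→b22/s6 MISS; vc=[]
#2 0x57→b21/s5 MISS; vc=[]
#3 0x3a→b14/s6 MISS; vc=[22]
#4 0x62→b24/s0 L1-HIT; vc=[22]
#5 0x22→b8/s0 MISS; vc=[22,24]
#6 0x62→b24/s0 VC-HIT; vc=[22,8]
#7 0x56→b21/s5 L1-HIT; vc=[22,8]
#8 0x22→b8/s0 VC-HIT; vc=[22,24]
#9 0x40→b16/s0 MISS; vc=[22,24,8]
#10 0x21→b8/s0 VC-HIT; vc=[22,24,16]

VC = [22, 24, 16]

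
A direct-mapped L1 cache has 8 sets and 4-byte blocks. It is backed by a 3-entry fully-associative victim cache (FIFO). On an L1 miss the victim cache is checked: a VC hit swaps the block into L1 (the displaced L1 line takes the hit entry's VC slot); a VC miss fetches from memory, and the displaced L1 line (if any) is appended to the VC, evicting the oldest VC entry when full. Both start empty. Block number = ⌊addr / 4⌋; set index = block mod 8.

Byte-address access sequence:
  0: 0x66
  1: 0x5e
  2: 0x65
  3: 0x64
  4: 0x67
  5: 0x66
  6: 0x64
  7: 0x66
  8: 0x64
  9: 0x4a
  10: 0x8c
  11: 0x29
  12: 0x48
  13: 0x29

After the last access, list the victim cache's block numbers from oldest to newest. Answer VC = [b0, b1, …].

  [0] addr=0x66 blk=25 s=1: MISS | VC []
  [1] addr=0x5e blk=23 s=7: MISS | VC []
  [2] addr=0x65 blk=25 s=1: L1-HIT | VC []
  [3] addr=0x64 blk=25 s=1: L1-HIT | VC []
  [4] addr=0x67 blk=25 s=1: L1-HIT | VC []
  [5] addr=0x66 blk=25 s=1: L1-HIT | VC []
  [6] addr=0x64 blk=25 s=1: L1-HIT | VC []
  [7] addr=0x66 blk=25 s=1: L1-HIT | VC []
  [8] addr=0x64 blk=25 s=1: L1-HIT | VC []
  [9] addr=0x4a blk=18 s=2: MISS | VC []
  [10] addr=0x8c blk=35 s=3: MISS | VC []
  [11] addr=0x29 blk=10 s=2: MISS | VC [18]
  [12] addr=0x48 blk=18 s=2: VC-HIT | VC [10]
  [13] addr=0x29 blk=10 s=2: VC-HIT | VC [18]

VC = [18]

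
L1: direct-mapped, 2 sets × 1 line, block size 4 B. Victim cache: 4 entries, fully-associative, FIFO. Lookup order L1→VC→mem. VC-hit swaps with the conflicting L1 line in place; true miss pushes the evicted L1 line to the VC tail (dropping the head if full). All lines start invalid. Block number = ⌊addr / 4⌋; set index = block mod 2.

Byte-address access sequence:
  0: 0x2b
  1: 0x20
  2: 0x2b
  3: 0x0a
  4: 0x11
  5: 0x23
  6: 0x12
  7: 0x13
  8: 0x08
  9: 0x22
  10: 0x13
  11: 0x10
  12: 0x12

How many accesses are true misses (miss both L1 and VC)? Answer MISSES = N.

  [0] addr=0x2b blk=10 s=0: MISS | VC []
  [1] addr=0x20 blk=8 s=0: MISS | VC [10]
  [2] addr=0x2b blk=10 s=0: VC-HIT | VC [8]
  [3] addr=0xa blk=2 s=0: MISS | VC [8, 10]
  [4] addr=0x11 blk=4 s=0: MISS | VC [8, 10, 2]
  [5] addr=0x23 blk=8 s=0: VC-HIT | VC [4, 10, 2]
  [6] addr=0x12 blk=4 s=0: VC-HIT | VC [8, 10, 2]
  [7] addr=0x13 blk=4 s=0: L1-HIT | VC [8, 10, 2]
  [8] addr=0x8 blk=2 s=0: VC-HIT | VC [8, 10, 4]
  [9] addr=0x22 blk=8 s=0: VC-HIT | VC [2, 10, 4]
  [10] addr=0x13 blk=4 s=0: VC-HIT | VC [2, 10, 8]
  [11] addr=0x10 blk=4 s=0: L1-HIT | VC [2, 10, 8]
  [12] addr=0x12 blk=4 s=0: L1-HIT | VC [2, 10, 8]

MISSES = 4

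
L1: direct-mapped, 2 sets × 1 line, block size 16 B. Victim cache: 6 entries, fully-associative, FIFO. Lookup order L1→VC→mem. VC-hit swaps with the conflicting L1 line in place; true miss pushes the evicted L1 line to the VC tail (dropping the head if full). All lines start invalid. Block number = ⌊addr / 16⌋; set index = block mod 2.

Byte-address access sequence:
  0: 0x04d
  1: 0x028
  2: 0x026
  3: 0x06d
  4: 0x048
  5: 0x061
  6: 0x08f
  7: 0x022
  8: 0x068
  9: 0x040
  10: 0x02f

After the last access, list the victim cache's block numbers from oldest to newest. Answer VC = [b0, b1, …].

  [0] addr=0x4d blk=4 s=0: MISS | VC []
  [1] addr=0x28 blk=2 s=0: MISS | VC [4]
  [2] addr=0x26 blk=2 s=0: L1-HIT | VC [4]
  [3] addr=0x6d blk=6 s=0: MISS | VC [4, 2]
  [4] addr=0x48 blk=4 s=0: VC-HIT | VC [6, 2]
  [5] addr=0x61 blk=6 s=0: VC-HIT | VC [4, 2]
  [6] addr=0x8f blk=8 s=0: MISS | VC [4, 2, 6]
  [7] addr=0x22 blk=2 s=0: VC-HIT | VC [4, 8, 6]
  [8] addr=0x68 blk=6 s=0: VC-HIT | VC [4, 8, 2]
  [9] addr=0x40 blk=4 s=0: VC-HIT | VC [6, 8, 2]
  [10] addr=0x2f blk=2 s=0: VC-HIT | VC [6, 8, 4]

VC = [6, 8, 4]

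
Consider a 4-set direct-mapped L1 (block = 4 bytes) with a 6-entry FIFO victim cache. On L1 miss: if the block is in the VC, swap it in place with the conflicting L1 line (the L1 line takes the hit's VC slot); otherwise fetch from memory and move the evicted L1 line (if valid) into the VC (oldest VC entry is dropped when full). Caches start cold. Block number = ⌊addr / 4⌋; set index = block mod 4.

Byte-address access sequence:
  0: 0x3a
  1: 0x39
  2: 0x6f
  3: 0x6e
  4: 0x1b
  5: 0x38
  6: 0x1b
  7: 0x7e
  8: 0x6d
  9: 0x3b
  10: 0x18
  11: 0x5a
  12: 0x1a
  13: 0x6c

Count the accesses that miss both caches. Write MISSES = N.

0: 0x3a (blk 14, set 2) → MISS  vc=[]
1: 0x39 (blk 14, set 2) → L1-HIT  vc=[]
2: 0x6f (blk 27, set 3) → MISS  vc=[]
3: 0x6e (blk 27, set 3) → L1-HIT  vc=[]
4: 0x1b (blk 6, set 2) → MISS  vc=[14]
5: 0x38 (blk 14, set 2) → VC-HIT  vc=[6]
6: 0x1b (blk 6, set 2) → VC-HIT  vc=[14]
7: 0x7e (blk 31, set 3) → MISS  vc=[14, 27]
8: 0x6d (blk 27, set 3) → VC-HIT  vc=[14, 31]
9: 0x3b (blk 14, set 2) → VC-HIT  vc=[6, 31]
10: 0x18 (blk 6, set 2) → VC-HIT  vc=[14, 31]
11: 0x5a (blk 22, set 2) → MISS  vc=[14, 31, 6]
12: 0x1a (blk 6, set 2) → VC-HIT  vc=[14, 31, 22]
13: 0x6c (blk 27, set 3) → L1-HIT  vc=[14, 31, 22]

MISSES = 5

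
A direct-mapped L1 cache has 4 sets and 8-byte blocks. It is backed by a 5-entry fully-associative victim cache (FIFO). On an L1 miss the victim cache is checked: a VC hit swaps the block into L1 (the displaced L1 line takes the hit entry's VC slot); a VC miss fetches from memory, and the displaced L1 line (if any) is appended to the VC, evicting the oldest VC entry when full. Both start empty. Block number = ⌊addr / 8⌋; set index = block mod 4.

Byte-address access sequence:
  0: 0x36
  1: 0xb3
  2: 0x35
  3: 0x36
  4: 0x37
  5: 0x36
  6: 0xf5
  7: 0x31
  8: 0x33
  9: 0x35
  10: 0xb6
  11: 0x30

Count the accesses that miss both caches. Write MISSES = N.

MISSES = 3

#0 0x36→b6/s2 MISS; vc=[]
#1 0xb3→b22/s2 MISS; vc=[6]
#2 0x35→b6/s2 VC-HIT; vc=[22]
#3 0x36→b6/s2 L1-HIT; vc=[22]
#4 0x37→b6/s2 L1-HIT; vc=[22]
#5 0x36→b6/s2 L1-HIT; vc=[22]
#6 0xf5→b30/s2 MISS; vc=[22,6]
#7 0x31→b6/s2 VC-HIT; vc=[22,30]
#8 0x33→b6/s2 L1-HIT; vc=[22,30]
#9 0x35→b6/s2 L1-HIT; vc=[22,30]
#10 0xb6→b22/s2 VC-HIT; vc=[6,30]
#11 0x30→b6/s2 VC-HIT; vc=[22,30]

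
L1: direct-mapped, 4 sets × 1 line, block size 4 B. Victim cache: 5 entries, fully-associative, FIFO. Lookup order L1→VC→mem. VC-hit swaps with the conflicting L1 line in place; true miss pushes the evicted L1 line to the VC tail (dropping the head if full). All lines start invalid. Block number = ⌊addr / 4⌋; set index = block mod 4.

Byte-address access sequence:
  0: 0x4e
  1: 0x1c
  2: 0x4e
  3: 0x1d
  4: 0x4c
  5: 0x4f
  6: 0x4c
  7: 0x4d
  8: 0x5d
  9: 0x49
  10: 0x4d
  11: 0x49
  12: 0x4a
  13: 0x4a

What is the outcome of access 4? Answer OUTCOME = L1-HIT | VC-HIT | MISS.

  [0] addr=0x4e blk=19 s=3: MISS | VC []
  [1] addr=0x1c blk=7 s=3: MISS | VC [19]
  [2] addr=0x4e blk=19 s=3: VC-HIT | VC [7]
  [3] addr=0x1d blk=7 s=3: VC-HIT | VC [19]
  [4] addr=0x4c blk=19 s=3: VC-HIT | VC [7]
  [5] addr=0x4f blk=19 s=3: L1-HIT | VC [7]
  [6] addr=0x4c blk=19 s=3: L1-HIT | VC [7]
  [7] addr=0x4d blk=19 s=3: L1-HIT | VC [7]
  [8] addr=0x5d blk=23 s=3: MISS | VC [7, 19]
  [9] addr=0x49 blk=18 s=2: MISS | VC [7, 19]
  [10] addr=0x4d blk=19 s=3: VC-HIT | VC [7, 23]
  [11] addr=0x49 blk=18 s=2: L1-HIT | VC [7, 23]
  [12] addr=0x4a blk=18 s=2: L1-HIT | VC [7, 23]
  [13] addr=0x4a blk=18 s=2: L1-HIT | VC [7, 23]

OUTCOME = VC-HIT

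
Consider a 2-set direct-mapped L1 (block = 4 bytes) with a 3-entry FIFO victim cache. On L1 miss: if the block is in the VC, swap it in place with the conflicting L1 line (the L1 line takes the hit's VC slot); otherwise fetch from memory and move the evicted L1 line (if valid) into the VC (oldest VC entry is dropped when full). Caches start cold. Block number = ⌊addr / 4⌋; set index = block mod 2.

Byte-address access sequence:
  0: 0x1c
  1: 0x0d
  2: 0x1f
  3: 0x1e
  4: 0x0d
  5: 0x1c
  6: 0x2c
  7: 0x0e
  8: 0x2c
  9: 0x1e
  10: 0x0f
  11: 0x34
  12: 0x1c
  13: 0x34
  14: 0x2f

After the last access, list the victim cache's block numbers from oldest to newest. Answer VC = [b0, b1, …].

VC = [7, 13, 3]

  [0] addr=0x1c blk=7 s=1: MISS | VC []
  [1] addr=0xd blk=3 s=1: MISS | VC [7]
  [2] addr=0x1f blk=7 s=1: VC-HIT | VC [3]
  [3] addr=0x1e blk=7 s=1: L1-HIT | VC [3]
  [4] addr=0xd blk=3 s=1: VC-HIT | VC [7]
  [5] addr=0x1c blk=7 s=1: VC-HIT | VC [3]
  [6] addr=0x2c blk=11 s=1: MISS | VC [3, 7]
  [7] addr=0xe blk=3 s=1: VC-HIT | VC [11, 7]
  [8] addr=0x2c blk=11 s=1: VC-HIT | VC [3, 7]
  [9] addr=0x1e blk=7 s=1: VC-HIT | VC [3, 11]
  [10] addr=0xf blk=3 s=1: VC-HIT | VC [7, 11]
  [11] addr=0x34 blk=13 s=1: MISS | VC [7, 11, 3]
  [12] addr=0x1c blk=7 s=1: VC-HIT | VC [13, 11, 3]
  [13] addr=0x34 blk=13 s=1: VC-HIT | VC [7, 11, 3]
  [14] addr=0x2f blk=11 s=1: VC-HIT | VC [7, 13, 3]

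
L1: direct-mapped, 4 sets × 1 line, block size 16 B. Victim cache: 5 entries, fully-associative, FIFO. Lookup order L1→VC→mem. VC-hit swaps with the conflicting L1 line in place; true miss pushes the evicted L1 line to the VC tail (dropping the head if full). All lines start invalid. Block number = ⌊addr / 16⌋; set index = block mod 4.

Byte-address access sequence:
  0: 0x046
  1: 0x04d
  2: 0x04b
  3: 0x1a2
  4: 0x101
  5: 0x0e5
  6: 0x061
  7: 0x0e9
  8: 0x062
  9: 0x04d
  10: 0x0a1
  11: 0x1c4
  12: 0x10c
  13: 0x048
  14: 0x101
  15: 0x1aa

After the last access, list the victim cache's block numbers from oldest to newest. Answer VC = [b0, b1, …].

VC = [28, 10, 14, 6, 4]

0: 0x46 (blk 4, set 0) → MISS  vc=[]
1: 0x4d (blk 4, set 0) → L1-HIT  vc=[]
2: 0x4b (blk 4, set 0) → L1-HIT  vc=[]
3: 0x1a2 (blk 26, set 2) → MISS  vc=[]
4: 0x101 (blk 16, set 0) → MISS  vc=[4]
5: 0xe5 (blk 14, set 2) → MISS  vc=[4, 26]
6: 0x61 (blk 6, set 2) → MISS  vc=[4, 26, 14]
7: 0xe9 (blk 14, set 2) → VC-HIT  vc=[4, 26, 6]
8: 0x62 (blk 6, set 2) → VC-HIT  vc=[4, 26, 14]
9: 0x4d (blk 4, set 0) → VC-HIT  vc=[16, 26, 14]
10: 0xa1 (blk 10, set 2) → MISS  vc=[16, 26, 14, 6]
11: 0x1c4 (blk 28, set 0) → MISS  vc=[16, 26, 14, 6, 4]
12: 0x10c (blk 16, set 0) → VC-HIT  vc=[28, 26, 14, 6, 4]
13: 0x48 (blk 4, set 0) → VC-HIT  vc=[28, 26, 14, 6, 16]
14: 0x101 (blk 16, set 0) → VC-HIT  vc=[28, 26, 14, 6, 4]
15: 0x1aa (blk 26, set 2) → VC-HIT  vc=[28, 10, 14, 6, 4]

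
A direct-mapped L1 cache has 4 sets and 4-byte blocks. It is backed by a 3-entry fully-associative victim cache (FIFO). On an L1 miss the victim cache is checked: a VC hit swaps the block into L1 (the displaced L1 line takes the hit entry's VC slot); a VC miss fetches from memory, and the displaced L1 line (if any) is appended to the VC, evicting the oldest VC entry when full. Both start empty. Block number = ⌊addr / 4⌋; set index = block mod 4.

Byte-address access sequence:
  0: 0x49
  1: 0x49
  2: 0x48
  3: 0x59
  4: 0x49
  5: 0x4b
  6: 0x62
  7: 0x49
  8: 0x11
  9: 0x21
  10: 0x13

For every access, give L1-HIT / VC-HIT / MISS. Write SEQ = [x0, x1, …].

SEQ = [MISS, L1-HIT, L1-HIT, MISS, VC-HIT, L1-HIT, MISS, L1-HIT, MISS, MISS, VC-HIT]

#0 0x49→b18/s2 MISS; vc=[]
#1 0x49→b18/s2 L1-HIT; vc=[]
#2 0x48→b18/s2 L1-HIT; vc=[]
#3 0x59→b22/s2 MISS; vc=[18]
#4 0x49→b18/s2 VC-HIT; vc=[22]
#5 0x4b→b18/s2 L1-HIT; vc=[22]
#6 0x62→b24/s0 MISS; vc=[22]
#7 0x49→b18/s2 L1-HIT; vc=[22]
#8 0x11→b4/s0 MISS; vc=[22,24]
#9 0x21→b8/s0 MISS; vc=[22,24,4]
#10 0x13→b4/s0 VC-HIT; vc=[22,24,8]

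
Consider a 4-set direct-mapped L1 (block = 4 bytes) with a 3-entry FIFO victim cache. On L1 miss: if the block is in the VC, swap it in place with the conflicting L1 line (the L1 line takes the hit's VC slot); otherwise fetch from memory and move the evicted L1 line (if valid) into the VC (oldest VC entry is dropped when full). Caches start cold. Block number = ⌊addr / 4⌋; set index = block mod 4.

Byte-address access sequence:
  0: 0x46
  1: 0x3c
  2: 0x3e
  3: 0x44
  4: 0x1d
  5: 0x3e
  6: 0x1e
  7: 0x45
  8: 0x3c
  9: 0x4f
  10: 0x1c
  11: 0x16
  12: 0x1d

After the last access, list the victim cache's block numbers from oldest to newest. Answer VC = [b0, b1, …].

VC = [19, 15, 17]

  [0] addr=0x46 blk=17 s=1: MISS | VC []
  [1] addr=0x3c blk=15 s=3: MISS | VC []
  [2] addr=0x3e blk=15 s=3: L1-HIT | VC []
  [3] addr=0x44 blk=17 s=1: L1-HIT | VC []
  [4] addr=0x1d blk=7 s=3: MISS | VC [15]
  [5] addr=0x3e blk=15 s=3: VC-HIT | VC [7]
  [6] addr=0x1e blk=7 s=3: VC-HIT | VC [15]
  [7] addr=0x45 blk=17 s=1: L1-HIT | VC [15]
  [8] addr=0x3c blk=15 s=3: VC-HIT | VC [7]
  [9] addr=0x4f blk=19 s=3: MISS | VC [7, 15]
  [10] addr=0x1c blk=7 s=3: VC-HIT | VC [19, 15]
  [11] addr=0x16 blk=5 s=1: MISS | VC [19, 15, 17]
  [12] addr=0x1d blk=7 s=3: L1-HIT | VC [19, 15, 17]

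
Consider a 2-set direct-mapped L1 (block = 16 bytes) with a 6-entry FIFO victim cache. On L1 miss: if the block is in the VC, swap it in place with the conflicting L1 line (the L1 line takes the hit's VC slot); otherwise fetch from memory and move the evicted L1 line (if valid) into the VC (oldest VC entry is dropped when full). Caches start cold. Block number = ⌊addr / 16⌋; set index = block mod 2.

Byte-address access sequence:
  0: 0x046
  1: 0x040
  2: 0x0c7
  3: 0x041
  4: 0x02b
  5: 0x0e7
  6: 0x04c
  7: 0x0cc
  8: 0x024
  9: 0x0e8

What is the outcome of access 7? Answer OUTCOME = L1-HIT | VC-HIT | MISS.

0: 0x46 (blk 4, set 0) → MISS  vc=[]
1: 0x40 (blk 4, set 0) → L1-HIT  vc=[]
2: 0xc7 (blk 12, set 0) → MISS  vc=[4]
3: 0x41 (blk 4, set 0) → VC-HIT  vc=[12]
4: 0x2b (blk 2, set 0) → MISS  vc=[12, 4]
5: 0xe7 (blk 14, set 0) → MISS  vc=[12, 4, 2]
6: 0x4c (blk 4, set 0) → VC-HIT  vc=[12, 14, 2]
7: 0xcc (blk 12, set 0) → VC-HIT  vc=[4, 14, 2]
8: 0x24 (blk 2, set 0) → VC-HIT  vc=[4, 14, 12]
9: 0xe8 (blk 14, set 0) → VC-HIT  vc=[4, 2, 12]

OUTCOME = VC-HIT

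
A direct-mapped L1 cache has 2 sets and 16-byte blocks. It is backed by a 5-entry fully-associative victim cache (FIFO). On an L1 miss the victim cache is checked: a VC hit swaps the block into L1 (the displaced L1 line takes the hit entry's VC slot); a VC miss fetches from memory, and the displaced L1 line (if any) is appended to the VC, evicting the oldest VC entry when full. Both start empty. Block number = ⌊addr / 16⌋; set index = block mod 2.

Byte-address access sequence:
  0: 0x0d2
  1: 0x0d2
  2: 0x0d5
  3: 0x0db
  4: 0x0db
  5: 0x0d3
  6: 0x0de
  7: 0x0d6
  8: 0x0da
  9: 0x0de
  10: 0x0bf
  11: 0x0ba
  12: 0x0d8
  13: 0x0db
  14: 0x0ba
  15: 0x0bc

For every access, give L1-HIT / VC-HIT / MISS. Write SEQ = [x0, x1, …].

0: 0xd2 (blk 13, set 1) → MISS  vc=[]
1: 0xd2 (blk 13, set 1) → L1-HIT  vc=[]
2: 0xd5 (blk 13, set 1) → L1-HIT  vc=[]
3: 0xdb (blk 13, set 1) → L1-HIT  vc=[]
4: 0xdb (blk 13, set 1) → L1-HIT  vc=[]
5: 0xd3 (blk 13, set 1) → L1-HIT  vc=[]
6: 0xde (blk 13, set 1) → L1-HIT  vc=[]
7: 0xd6 (blk 13, set 1) → L1-HIT  vc=[]
8: 0xda (blk 13, set 1) → L1-HIT  vc=[]
9: 0xde (blk 13, set 1) → L1-HIT  vc=[]
10: 0xbf (blk 11, set 1) → MISS  vc=[13]
11: 0xba (blk 11, set 1) → L1-HIT  vc=[13]
12: 0xd8 (blk 13, set 1) → VC-HIT  vc=[11]
13: 0xdb (blk 13, set 1) → L1-HIT  vc=[11]
14: 0xba (blk 11, set 1) → VC-HIT  vc=[13]
15: 0xbc (blk 11, set 1) → L1-HIT  vc=[13]

SEQ = [MISS, L1-HIT, L1-HIT, L1-HIT, L1-HIT, L1-HIT, L1-HIT, L1-HIT, L1-HIT, L1-HIT, MISS, L1-HIT, VC-HIT, L1-HIT, VC-HIT, L1-HIT]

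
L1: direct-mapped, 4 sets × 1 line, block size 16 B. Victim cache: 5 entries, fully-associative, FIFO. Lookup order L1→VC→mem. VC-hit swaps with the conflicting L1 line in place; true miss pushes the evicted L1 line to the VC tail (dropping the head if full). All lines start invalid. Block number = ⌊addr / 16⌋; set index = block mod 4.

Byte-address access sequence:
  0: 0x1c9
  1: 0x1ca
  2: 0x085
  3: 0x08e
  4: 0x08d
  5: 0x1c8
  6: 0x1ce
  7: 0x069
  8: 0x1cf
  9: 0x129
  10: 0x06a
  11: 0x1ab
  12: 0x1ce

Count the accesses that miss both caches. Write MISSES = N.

#0 0x1c9→b28/s0 MISS; vc=[]
#1 0x1ca→b28/s0 L1-HIT; vc=[]
#2 0x85→b8/s0 MISS; vc=[28]
#3 0x8e→b8/s0 L1-HIT; vc=[28]
#4 0x8d→b8/s0 L1-HIT; vc=[28]
#5 0x1c8→b28/s0 VC-HIT; vc=[8]
#6 0x1ce→b28/s0 L1-HIT; vc=[8]
#7 0x69→b6/s2 MISS; vc=[8]
#8 0x1cf→b28/s0 L1-HIT; vc=[8]
#9 0x129→b18/s2 MISS; vc=[8,6]
#10 0x6a→b6/s2 VC-HIT; vc=[8,18]
#11 0x1ab→b26/s2 MISS; vc=[8,18,6]
#12 0x1ce→b28/s0 L1-HIT; vc=[8,18,6]

MISSES = 5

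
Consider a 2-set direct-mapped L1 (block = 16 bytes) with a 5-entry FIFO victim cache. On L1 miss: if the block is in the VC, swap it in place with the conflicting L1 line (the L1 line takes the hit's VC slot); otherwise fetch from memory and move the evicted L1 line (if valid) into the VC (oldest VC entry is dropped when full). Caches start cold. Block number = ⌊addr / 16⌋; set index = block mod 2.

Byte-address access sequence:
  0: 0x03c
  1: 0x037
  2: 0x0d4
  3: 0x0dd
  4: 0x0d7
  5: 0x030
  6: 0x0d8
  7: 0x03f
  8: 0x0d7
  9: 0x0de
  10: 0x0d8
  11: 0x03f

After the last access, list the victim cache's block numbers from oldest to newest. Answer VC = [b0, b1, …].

VC = [13]

  [0] addr=0x3c blk=3 s=1: MISS | VC []
  [1] addr=0x37 blk=3 s=1: L1-HIT | VC []
  [2] addr=0xd4 blk=13 s=1: MISS | VC [3]
  [3] addr=0xdd blk=13 s=1: L1-HIT | VC [3]
  [4] addr=0xd7 blk=13 s=1: L1-HIT | VC [3]
  [5] addr=0x30 blk=3 s=1: VC-HIT | VC [13]
  [6] addr=0xd8 blk=13 s=1: VC-HIT | VC [3]
  [7] addr=0x3f blk=3 s=1: VC-HIT | VC [13]
  [8] addr=0xd7 blk=13 s=1: VC-HIT | VC [3]
  [9] addr=0xde blk=13 s=1: L1-HIT | VC [3]
  [10] addr=0xd8 blk=13 s=1: L1-HIT | VC [3]
  [11] addr=0x3f blk=3 s=1: VC-HIT | VC [13]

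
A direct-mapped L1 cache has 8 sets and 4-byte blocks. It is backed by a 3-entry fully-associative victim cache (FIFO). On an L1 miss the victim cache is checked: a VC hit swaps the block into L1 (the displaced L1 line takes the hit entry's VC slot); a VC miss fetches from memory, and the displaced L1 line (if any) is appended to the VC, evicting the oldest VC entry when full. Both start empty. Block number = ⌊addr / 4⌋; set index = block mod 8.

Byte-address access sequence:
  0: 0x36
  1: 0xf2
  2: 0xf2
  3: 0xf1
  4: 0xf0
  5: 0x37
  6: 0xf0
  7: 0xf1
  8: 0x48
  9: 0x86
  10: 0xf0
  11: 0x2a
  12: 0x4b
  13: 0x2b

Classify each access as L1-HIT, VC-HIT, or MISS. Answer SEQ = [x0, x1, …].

0: 0x36 (blk 13, set 5) → MISS  vc=[]
1: 0xf2 (blk 60, set 4) → MISS  vc=[]
2: 0xf2 (blk 60, set 4) → L1-HIT  vc=[]
3: 0xf1 (blk 60, set 4) → L1-HIT  vc=[]
4: 0xf0 (blk 60, set 4) → L1-HIT  vc=[]
5: 0x37 (blk 13, set 5) → L1-HIT  vc=[]
6: 0xf0 (blk 60, set 4) → L1-HIT  vc=[]
7: 0xf1 (blk 60, set 4) → L1-HIT  vc=[]
8: 0x48 (blk 18, set 2) → MISS  vc=[]
9: 0x86 (blk 33, set 1) → MISS  vc=[]
10: 0xf0 (blk 60, set 4) → L1-HIT  vc=[]
11: 0x2a (blk 10, set 2) → MISS  vc=[18]
12: 0x4b (blk 18, set 2) → VC-HIT  vc=[10]
13: 0x2b (blk 10, set 2) → VC-HIT  vc=[18]

SEQ = [MISS, MISS, L1-HIT, L1-HIT, L1-HIT, L1-HIT, L1-HIT, L1-HIT, MISS, MISS, L1-HIT, MISS, VC-HIT, VC-HIT]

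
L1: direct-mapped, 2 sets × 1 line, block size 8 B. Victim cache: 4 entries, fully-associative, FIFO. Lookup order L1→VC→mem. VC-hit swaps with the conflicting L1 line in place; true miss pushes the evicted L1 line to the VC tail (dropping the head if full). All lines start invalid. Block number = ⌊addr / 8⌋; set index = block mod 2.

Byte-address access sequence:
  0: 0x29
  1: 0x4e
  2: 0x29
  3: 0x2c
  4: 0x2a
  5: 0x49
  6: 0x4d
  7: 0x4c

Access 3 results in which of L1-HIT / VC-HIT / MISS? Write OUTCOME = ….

OUTCOME = L1-HIT

#0 0x29→b5/s1 MISS; vc=[]
#1 0x4e→b9/s1 MISS; vc=[5]
#2 0x29→b5/s1 VC-HIT; vc=[9]
#3 0x2c→b5/s1 L1-HIT; vc=[9]
#4 0x2a→b5/s1 L1-HIT; vc=[9]
#5 0x49→b9/s1 VC-HIT; vc=[5]
#6 0x4d→b9/s1 L1-HIT; vc=[5]
#7 0x4c→b9/s1 L1-HIT; vc=[5]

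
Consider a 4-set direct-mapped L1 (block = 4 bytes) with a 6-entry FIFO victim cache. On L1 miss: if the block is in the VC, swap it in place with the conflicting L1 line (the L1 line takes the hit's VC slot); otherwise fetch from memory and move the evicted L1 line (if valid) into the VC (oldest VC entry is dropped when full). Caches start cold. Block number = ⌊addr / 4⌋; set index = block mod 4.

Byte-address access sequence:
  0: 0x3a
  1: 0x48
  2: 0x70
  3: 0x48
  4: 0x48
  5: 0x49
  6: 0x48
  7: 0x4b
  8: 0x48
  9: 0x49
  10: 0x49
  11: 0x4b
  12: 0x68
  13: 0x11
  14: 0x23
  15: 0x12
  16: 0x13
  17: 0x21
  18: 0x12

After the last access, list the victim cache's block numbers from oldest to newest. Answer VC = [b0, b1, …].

VC = [14, 18, 28, 8]

0: 0x3a (blk 14, set 2) → MISS  vc=[]
1: 0x48 (blk 18, set 2) → MISS  vc=[14]
2: 0x70 (blk 28, set 0) → MISS  vc=[14]
3: 0x48 (blk 18, set 2) → L1-HIT  vc=[14]
4: 0x48 (blk 18, set 2) → L1-HIT  vc=[14]
5: 0x49 (blk 18, set 2) → L1-HIT  vc=[14]
6: 0x48 (blk 18, set 2) → L1-HIT  vc=[14]
7: 0x4b (blk 18, set 2) → L1-HIT  vc=[14]
8: 0x48 (blk 18, set 2) → L1-HIT  vc=[14]
9: 0x49 (blk 18, set 2) → L1-HIT  vc=[14]
10: 0x49 (blk 18, set 2) → L1-HIT  vc=[14]
11: 0x4b (blk 18, set 2) → L1-HIT  vc=[14]
12: 0x68 (blk 26, set 2) → MISS  vc=[14, 18]
13: 0x11 (blk 4, set 0) → MISS  vc=[14, 18, 28]
14: 0x23 (blk 8, set 0) → MISS  vc=[14, 18, 28, 4]
15: 0x12 (blk 4, set 0) → VC-HIT  vc=[14, 18, 28, 8]
16: 0x13 (blk 4, set 0) → L1-HIT  vc=[14, 18, 28, 8]
17: 0x21 (blk 8, set 0) → VC-HIT  vc=[14, 18, 28, 4]
18: 0x12 (blk 4, set 0) → VC-HIT  vc=[14, 18, 28, 8]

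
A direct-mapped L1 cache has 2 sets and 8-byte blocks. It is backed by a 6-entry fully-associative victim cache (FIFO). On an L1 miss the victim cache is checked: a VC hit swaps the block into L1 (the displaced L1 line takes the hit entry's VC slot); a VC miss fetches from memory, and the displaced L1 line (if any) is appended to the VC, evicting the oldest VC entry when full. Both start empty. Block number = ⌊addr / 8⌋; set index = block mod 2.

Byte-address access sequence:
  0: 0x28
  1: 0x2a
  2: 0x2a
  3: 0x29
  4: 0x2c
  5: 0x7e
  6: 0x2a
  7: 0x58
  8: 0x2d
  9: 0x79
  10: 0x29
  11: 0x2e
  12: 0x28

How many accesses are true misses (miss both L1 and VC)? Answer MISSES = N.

0: 0x28 (blk 5, set 1) → MISS  vc=[]
1: 0x2a (blk 5, set 1) → L1-HIT  vc=[]
2: 0x2a (blk 5, set 1) → L1-HIT  vc=[]
3: 0x29 (blk 5, set 1) → L1-HIT  vc=[]
4: 0x2c (blk 5, set 1) → L1-HIT  vc=[]
5: 0x7e (blk 15, set 1) → MISS  vc=[5]
6: 0x2a (blk 5, set 1) → VC-HIT  vc=[15]
7: 0x58 (blk 11, set 1) → MISS  vc=[15, 5]
8: 0x2d (blk 5, set 1) → VC-HIT  vc=[15, 11]
9: 0x79 (blk 15, set 1) → VC-HIT  vc=[5, 11]
10: 0x29 (blk 5, set 1) → VC-HIT  vc=[15, 11]
11: 0x2e (blk 5, set 1) → L1-HIT  vc=[15, 11]
12: 0x28 (blk 5, set 1) → L1-HIT  vc=[15, 11]

MISSES = 3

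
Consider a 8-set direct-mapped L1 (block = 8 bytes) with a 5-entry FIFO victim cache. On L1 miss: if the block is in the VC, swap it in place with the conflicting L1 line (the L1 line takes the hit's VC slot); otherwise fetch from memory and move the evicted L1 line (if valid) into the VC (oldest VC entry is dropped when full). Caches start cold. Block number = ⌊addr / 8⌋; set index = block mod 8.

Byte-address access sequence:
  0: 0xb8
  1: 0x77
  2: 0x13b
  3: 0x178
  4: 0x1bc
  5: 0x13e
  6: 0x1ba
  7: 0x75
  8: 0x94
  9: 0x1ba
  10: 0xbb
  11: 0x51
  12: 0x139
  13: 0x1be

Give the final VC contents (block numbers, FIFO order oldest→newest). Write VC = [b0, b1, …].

0: 0xb8 (blk 23, set 7) → MISS  vc=[]
1: 0x77 (blk 14, set 6) → MISS  vc=[]
2: 0x13b (blk 39, set 7) → MISS  vc=[23]
3: 0x178 (blk 47, set 7) → MISS  vc=[23, 39]
4: 0x1bc (blk 55, set 7) → MISS  vc=[23, 39, 47]
5: 0x13e (blk 39, set 7) → VC-HIT  vc=[23, 55, 47]
6: 0x1ba (blk 55, set 7) → VC-HIT  vc=[23, 39, 47]
7: 0x75 (blk 14, set 6) → L1-HIT  vc=[23, 39, 47]
8: 0x94 (blk 18, set 2) → MISS  vc=[23, 39, 47]
9: 0x1ba (blk 55, set 7) → L1-HIT  vc=[23, 39, 47]
10: 0xbb (blk 23, set 7) → VC-HIT  vc=[55, 39, 47]
11: 0x51 (blk 10, set 2) → MISS  vc=[55, 39, 47, 18]
12: 0x139 (blk 39, set 7) → VC-HIT  vc=[55, 23, 47, 18]
13: 0x1be (blk 55, set 7) → VC-HIT  vc=[39, 23, 47, 18]

VC = [39, 23, 47, 18]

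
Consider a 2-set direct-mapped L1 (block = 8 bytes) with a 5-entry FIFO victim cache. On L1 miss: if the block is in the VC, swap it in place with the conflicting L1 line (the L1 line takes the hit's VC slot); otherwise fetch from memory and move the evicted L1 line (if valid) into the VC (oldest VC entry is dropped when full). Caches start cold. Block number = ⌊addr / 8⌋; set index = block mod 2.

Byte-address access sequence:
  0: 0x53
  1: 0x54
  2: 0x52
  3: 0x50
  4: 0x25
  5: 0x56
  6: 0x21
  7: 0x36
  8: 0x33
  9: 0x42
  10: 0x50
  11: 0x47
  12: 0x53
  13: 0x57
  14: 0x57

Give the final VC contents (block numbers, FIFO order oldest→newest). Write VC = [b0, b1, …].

VC = [8, 4, 6]

0: 0x53 (blk 10, set 0) → MISS  vc=[]
1: 0x54 (blk 10, set 0) → L1-HIT  vc=[]
2: 0x52 (blk 10, set 0) → L1-HIT  vc=[]
3: 0x50 (blk 10, set 0) → L1-HIT  vc=[]
4: 0x25 (blk 4, set 0) → MISS  vc=[10]
5: 0x56 (blk 10, set 0) → VC-HIT  vc=[4]
6: 0x21 (blk 4, set 0) → VC-HIT  vc=[10]
7: 0x36 (blk 6, set 0) → MISS  vc=[10, 4]
8: 0x33 (blk 6, set 0) → L1-HIT  vc=[10, 4]
9: 0x42 (blk 8, set 0) → MISS  vc=[10, 4, 6]
10: 0x50 (blk 10, set 0) → VC-HIT  vc=[8, 4, 6]
11: 0x47 (blk 8, set 0) → VC-HIT  vc=[10, 4, 6]
12: 0x53 (blk 10, set 0) → VC-HIT  vc=[8, 4, 6]
13: 0x57 (blk 10, set 0) → L1-HIT  vc=[8, 4, 6]
14: 0x57 (blk 10, set 0) → L1-HIT  vc=[8, 4, 6]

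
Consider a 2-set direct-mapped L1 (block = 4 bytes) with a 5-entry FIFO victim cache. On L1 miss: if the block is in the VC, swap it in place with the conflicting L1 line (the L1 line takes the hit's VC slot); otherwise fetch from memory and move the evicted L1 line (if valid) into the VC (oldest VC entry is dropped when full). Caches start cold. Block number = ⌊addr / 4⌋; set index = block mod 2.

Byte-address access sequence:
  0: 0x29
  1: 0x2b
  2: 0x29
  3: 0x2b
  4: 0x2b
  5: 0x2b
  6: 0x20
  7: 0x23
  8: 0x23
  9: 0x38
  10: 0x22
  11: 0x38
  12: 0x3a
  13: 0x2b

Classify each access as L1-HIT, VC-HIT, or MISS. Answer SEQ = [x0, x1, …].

  [0] addr=0x29 blk=10 s=0: MISS | VC []
  [1] addr=0x2b blk=10 s=0: L1-HIT | VC []
  [2] addr=0x29 blk=10 s=0: L1-HIT | VC []
  [3] addr=0x2b blk=10 s=0: L1-HIT | VC []
  [4] addr=0x2b blk=10 s=0: L1-HIT | VC []
  [5] addr=0x2b blk=10 s=0: L1-HIT | VC []
  [6] addr=0x20 blk=8 s=0: MISS | VC [10]
  [7] addr=0x23 blk=8 s=0: L1-HIT | VC [10]
  [8] addr=0x23 blk=8 s=0: L1-HIT | VC [10]
  [9] addr=0x38 blk=14 s=0: MISS | VC [10, 8]
  [10] addr=0x22 blk=8 s=0: VC-HIT | VC [10, 14]
  [11] addr=0x38 blk=14 s=0: VC-HIT | VC [10, 8]
  [12] addr=0x3a blk=14 s=0: L1-HIT | VC [10, 8]
  [13] addr=0x2b blk=10 s=0: VC-HIT | VC [14, 8]

SEQ = [MISS, L1-HIT, L1-HIT, L1-HIT, L1-HIT, L1-HIT, MISS, L1-HIT, L1-HIT, MISS, VC-HIT, VC-HIT, L1-HIT, VC-HIT]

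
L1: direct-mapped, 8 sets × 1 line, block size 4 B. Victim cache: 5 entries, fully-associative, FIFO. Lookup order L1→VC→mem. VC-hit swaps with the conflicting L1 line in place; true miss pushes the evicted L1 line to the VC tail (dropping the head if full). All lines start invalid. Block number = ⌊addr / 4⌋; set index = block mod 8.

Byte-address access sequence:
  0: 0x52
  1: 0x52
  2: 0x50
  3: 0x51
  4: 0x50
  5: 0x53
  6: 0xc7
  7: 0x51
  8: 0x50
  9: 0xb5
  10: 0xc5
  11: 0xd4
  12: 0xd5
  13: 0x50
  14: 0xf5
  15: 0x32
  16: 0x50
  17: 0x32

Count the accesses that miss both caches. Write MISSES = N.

  [0] addr=0x52 blk=20 s=4: MISS | VC []
  [1] addr=0x52 blk=20 s=4: L1-HIT | VC []
  [2] addr=0x50 blk=20 s=4: L1-HIT | VC []
  [3] addr=0x51 blk=20 s=4: L1-HIT | VC []
  [4] addr=0x50 blk=20 s=4: L1-HIT | VC []
  [5] addr=0x53 blk=20 s=4: L1-HIT | VC []
  [6] addr=0xc7 blk=49 s=1: MISS | VC []
  [7] addr=0x51 blk=20 s=4: L1-HIT | VC []
  [8] addr=0x50 blk=20 s=4: L1-HIT | VC []
  [9] addr=0xb5 blk=45 s=5: MISS | VC []
  [10] addr=0xc5 blk=49 s=1: L1-HIT | VC []
  [11] addr=0xd4 blk=53 s=5: MISS | VC [45]
  [12] addr=0xd5 blk=53 s=5: L1-HIT | VC [45]
  [13] addr=0x50 blk=20 s=4: L1-HIT | VC [45]
  [14] addr=0xf5 blk=61 s=5: MISS | VC [45, 53]
  [15] addr=0x32 blk=12 s=4: MISS | VC [45, 53, 20]
  [16] addr=0x50 blk=20 s=4: VC-HIT | VC [45, 53, 12]
  [17] addr=0x32 blk=12 s=4: VC-HIT | VC [45, 53, 20]

MISSES = 6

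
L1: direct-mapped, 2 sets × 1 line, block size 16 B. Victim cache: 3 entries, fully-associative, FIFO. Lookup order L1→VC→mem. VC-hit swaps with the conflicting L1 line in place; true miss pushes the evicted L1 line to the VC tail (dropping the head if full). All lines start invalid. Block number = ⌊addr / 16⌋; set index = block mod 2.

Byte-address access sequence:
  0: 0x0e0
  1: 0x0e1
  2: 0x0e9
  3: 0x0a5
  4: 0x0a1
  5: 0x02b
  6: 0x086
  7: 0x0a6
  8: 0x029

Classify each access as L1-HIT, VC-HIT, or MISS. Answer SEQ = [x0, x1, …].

  [0] addr=0xe0 blk=14 s=0: MISS | VC []
  [1] addr=0xe1 blk=14 s=0: L1-HIT | VC []
  [2] addr=0xe9 blk=14 s=0: L1-HIT | VC []
  [3] addr=0xa5 blk=10 s=0: MISS | VC [14]
  [4] addr=0xa1 blk=10 s=0: L1-HIT | VC [14]
  [5] addr=0x2b blk=2 s=0: MISS | VC [14, 10]
  [6] addr=0x86 blk=8 s=0: MISS | VC [14, 10, 2]
  [7] addr=0xa6 blk=10 s=0: VC-HIT | VC [14, 8, 2]
  [8] addr=0x29 blk=2 s=0: VC-HIT | VC [14, 8, 10]

SEQ = [MISS, L1-HIT, L1-HIT, MISS, L1-HIT, MISS, MISS, VC-HIT, VC-HIT]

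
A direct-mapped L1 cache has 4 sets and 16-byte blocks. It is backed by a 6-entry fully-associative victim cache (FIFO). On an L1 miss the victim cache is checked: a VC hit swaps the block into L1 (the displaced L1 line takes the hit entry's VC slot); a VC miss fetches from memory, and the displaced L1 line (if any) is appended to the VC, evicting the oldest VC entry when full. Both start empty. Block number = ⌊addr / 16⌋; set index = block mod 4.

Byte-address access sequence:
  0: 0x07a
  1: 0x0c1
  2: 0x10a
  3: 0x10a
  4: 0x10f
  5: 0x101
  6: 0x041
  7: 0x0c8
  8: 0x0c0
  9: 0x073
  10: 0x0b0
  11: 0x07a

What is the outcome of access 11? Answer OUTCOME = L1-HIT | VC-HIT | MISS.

  [0] addr=0x7a blk=7 s=3: MISS | VC []
  [1] addr=0xc1 blk=12 s=0: MISS | VC []
  [2] addr=0x10a blk=16 s=0: MISS | VC [12]
  [3] addr=0x10a blk=16 s=0: L1-HIT | VC [12]
  [4] addr=0x10f blk=16 s=0: L1-HIT | VC [12]
  [5] addr=0x101 blk=16 s=0: L1-HIT | VC [12]
  [6] addr=0x41 blk=4 s=0: MISS | VC [12, 16]
  [7] addr=0xc8 blk=12 s=0: VC-HIT | VC [4, 16]
  [8] addr=0xc0 blk=12 s=0: L1-HIT | VC [4, 16]
  [9] addr=0x73 blk=7 s=3: L1-HIT | VC [4, 16]
  [10] addr=0xb0 blk=11 s=3: MISS | VC [4, 16, 7]
  [11] addr=0x7a blk=7 s=3: VC-HIT | VC [4, 16, 11]

OUTCOME = VC-HIT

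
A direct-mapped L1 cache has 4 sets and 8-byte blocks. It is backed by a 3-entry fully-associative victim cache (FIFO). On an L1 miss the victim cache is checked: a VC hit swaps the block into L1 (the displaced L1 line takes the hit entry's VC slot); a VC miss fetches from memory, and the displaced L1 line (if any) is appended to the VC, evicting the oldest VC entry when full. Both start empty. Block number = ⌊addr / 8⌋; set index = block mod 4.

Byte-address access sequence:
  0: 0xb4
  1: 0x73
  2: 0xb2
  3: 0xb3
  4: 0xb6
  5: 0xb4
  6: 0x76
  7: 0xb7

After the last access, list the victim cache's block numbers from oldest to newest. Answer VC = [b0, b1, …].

VC = [14]

#0 0xb4→b22/s2 MISS; vc=[]
#1 0x73→b14/s2 MISS; vc=[22]
#2 0xb2→b22/s2 VC-HIT; vc=[14]
#3 0xb3→b22/s2 L1-HIT; vc=[14]
#4 0xb6→b22/s2 L1-HIT; vc=[14]
#5 0xb4→b22/s2 L1-HIT; vc=[14]
#6 0x76→b14/s2 VC-HIT; vc=[22]
#7 0xb7→b22/s2 VC-HIT; vc=[14]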